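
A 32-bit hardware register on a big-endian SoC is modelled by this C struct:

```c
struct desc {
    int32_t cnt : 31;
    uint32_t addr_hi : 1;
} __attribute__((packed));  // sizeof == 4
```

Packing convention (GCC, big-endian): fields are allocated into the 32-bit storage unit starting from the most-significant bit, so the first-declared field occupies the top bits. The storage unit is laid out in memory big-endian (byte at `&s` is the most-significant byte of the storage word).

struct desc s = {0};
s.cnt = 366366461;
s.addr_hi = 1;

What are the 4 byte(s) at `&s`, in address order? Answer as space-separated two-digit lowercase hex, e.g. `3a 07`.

2b ac 9d fb

[1+:31] cnt=366366461 & 0x7fffffff = 0x15d64efd; word=0x2bac9dfa
[0+:1] addr_hi=1 & 0x1 = 0x1; word=0x2bac9dfb
word = 0x2bac9dfb → big-endian bytes:
  [0]=0x2b  [1]=0xac  [2]=0x9d  [3]=0xfb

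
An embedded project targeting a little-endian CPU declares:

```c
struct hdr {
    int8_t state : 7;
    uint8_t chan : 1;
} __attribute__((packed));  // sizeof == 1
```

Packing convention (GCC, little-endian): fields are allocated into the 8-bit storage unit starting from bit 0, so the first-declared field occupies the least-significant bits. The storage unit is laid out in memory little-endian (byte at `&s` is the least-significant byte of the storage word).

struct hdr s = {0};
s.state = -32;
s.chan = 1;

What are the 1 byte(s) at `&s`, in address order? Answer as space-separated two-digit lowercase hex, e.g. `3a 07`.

[0+:7] state=-32 & 0x7f = 0x60; word=0x60
[7+:1] chan=1 & 0x1 = 0x1; word=0xe0
word = 0xe0 → little-endian bytes:
  [0]=0xe0

e0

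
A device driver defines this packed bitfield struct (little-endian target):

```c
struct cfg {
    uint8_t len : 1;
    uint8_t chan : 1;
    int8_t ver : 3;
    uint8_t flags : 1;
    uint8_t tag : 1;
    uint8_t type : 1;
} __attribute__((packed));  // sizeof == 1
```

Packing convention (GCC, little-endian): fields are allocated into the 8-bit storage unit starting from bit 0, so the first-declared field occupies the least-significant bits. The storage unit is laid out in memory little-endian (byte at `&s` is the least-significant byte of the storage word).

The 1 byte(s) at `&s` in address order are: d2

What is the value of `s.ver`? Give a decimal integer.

[0]=0xd2 (little-endian) → word 0xd2
len:1 @ bit 0 → (0xd2>>0)&0x1 = 0x0
chan:1 @ bit 1 → (0xd2>>1)&0x1 = 0x1
ver:3 @ bit 2 → (0xd2>>2)&0x7 = 0x4  ←
flags:1 @ bit 5 → (0xd2>>5)&0x1 = 0x0
tag:1 @ bit 6 → (0xd2>>6)&0x1 = 0x1
type:1 @ bit 7 → (0xd2>>7)&0x1 = 0x1
ver signed 3b, MSB=1: 4 - 8 = -4

-4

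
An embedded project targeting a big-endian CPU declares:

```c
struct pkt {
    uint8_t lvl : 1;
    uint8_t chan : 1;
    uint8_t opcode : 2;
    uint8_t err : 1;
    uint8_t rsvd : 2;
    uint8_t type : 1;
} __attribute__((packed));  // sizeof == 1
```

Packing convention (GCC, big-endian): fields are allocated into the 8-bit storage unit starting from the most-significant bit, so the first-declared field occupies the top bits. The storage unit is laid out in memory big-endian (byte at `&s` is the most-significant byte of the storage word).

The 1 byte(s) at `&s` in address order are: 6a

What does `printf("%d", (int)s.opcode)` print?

[0]=0x6a (big-endian) → word 0x6a
lvl [7+:1] = (word>>7) & 0x1 = 0
chan [6+:1] = (word>>6) & 0x1 = 1
opcode [4+:2] = (word>>4) & 0x3 = 2  ←
err [3+:1] = (word>>3) & 0x1 = 1
rsvd [1+:2] = (word>>1) & 0x3 = 1
type [0+:1] = (word>>0) & 0x1 = 0

2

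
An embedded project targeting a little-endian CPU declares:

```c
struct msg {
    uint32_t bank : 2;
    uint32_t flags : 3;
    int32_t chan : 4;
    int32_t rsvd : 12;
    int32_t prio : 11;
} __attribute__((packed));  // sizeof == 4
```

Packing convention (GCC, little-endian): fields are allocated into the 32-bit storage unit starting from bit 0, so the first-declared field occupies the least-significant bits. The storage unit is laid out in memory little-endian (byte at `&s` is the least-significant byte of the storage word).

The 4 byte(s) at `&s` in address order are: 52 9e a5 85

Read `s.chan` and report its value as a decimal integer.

2

[0]=0x52 [1]=0x9e [2]=0xa5 [3]=0x85 (little-endian) → word 0x85a59e52
bank [0+:2] = (word>>0) & 0x3 = 2
flags [2+:3] = (word>>2) & 0x7 = 4
chan [5+:4] = (word>>5) & 0xf = 2  ←
rsvd [9+:12] = (word>>9) & 0xfff = 719
prio [21+:11] = (word>>21) & 0x7ff = 1069
chan signed 4b, MSB=0: value = 2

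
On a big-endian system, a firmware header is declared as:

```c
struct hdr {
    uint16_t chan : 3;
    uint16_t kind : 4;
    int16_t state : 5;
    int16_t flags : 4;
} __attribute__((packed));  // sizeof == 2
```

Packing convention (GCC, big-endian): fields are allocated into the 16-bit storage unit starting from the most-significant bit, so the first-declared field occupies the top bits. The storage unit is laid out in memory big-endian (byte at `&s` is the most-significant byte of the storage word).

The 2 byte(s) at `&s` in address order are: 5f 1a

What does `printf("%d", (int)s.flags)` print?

[0]=0x5f [1]=0x1a (big-endian) → word 0x5f1a
chan:3 @ bit 13 → (0x5f1a>>13)&0x7 = 0x2
kind:4 @ bit 9 → (0x5f1a>>9)&0xf = 0xf
state:5 @ bit 4 → (0x5f1a>>4)&0x1f = 0x11
flags:4 @ bit 0 → (0x5f1a>>0)&0xf = 0xa  ←
flags signed 4b, MSB=1: 10 - 16 = -6

-6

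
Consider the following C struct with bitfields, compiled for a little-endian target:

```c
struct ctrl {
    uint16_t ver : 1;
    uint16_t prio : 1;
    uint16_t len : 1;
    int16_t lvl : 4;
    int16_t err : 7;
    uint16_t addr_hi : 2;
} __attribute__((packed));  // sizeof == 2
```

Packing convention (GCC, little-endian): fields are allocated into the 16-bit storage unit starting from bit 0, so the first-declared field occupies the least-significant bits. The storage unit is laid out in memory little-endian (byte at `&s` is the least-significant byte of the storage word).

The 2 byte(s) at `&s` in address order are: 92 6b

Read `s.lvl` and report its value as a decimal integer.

[0]=0x92 [1]=0x6b (little-endian) → word 0x6b92
ver:1 @ bit 0 → (0x6b92>>0)&0x1 = 0x0
prio:1 @ bit 1 → (0x6b92>>1)&0x1 = 0x1
len:1 @ bit 2 → (0x6b92>>2)&0x1 = 0x0
lvl:4 @ bit 3 → (0x6b92>>3)&0xf = 0x2  ←
err:7 @ bit 7 → (0x6b92>>7)&0x7f = 0x57
addr_hi:2 @ bit 14 → (0x6b92>>14)&0x3 = 0x1
lvl signed 4b, MSB=0: value = 2

2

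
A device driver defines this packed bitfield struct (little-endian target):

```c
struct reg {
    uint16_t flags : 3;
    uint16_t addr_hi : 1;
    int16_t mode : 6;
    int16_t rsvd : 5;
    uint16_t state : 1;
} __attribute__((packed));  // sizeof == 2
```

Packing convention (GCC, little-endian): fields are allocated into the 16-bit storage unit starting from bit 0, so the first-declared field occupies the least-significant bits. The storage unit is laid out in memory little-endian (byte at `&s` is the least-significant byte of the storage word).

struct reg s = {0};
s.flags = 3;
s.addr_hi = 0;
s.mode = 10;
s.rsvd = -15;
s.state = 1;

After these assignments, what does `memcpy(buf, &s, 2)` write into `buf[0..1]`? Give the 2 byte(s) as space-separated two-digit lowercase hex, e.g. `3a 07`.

a3 c4

flags:3 = 3 → 0x3 << 0 → word 0x0003
addr_hi:1 = 0 → 0x0 << 3 → word 0x0003
mode:6 = 10 → 0xa << 4 → word 0x00a3
rsvd:5 = -15 → 0x11 << 10 → word 0x44a3
state:1 = 1 → 0x1 << 15 → word 0xc4a3
word = 0xc4a3 → little-endian bytes:
  [0]=0xa3  [1]=0xc4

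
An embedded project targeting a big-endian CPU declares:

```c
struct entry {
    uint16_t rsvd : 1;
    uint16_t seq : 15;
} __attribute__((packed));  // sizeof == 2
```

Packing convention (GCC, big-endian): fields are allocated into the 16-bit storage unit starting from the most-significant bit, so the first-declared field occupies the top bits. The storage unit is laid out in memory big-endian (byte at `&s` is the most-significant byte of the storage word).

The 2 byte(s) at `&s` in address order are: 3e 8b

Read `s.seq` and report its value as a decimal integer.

16011

[0]=0x3e [1]=0x8b (big-endian) → word 0x3e8b
rsvd:1 @ bit 15 → (0x3e8b>>15)&0x1 = 0x0
seq:15 @ bit 0 → (0x3e8b>>0)&0x7fff = 0x3e8b  ←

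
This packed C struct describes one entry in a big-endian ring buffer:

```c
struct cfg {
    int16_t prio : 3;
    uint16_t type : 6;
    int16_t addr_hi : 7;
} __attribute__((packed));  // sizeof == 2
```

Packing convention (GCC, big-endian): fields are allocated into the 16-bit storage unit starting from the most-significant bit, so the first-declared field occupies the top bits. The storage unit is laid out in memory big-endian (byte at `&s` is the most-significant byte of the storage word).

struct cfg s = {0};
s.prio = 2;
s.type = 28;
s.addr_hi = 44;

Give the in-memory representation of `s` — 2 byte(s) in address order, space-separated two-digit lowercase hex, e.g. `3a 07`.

[13+:3] prio=2 & 0x7 = 0x2; word=0x4000
[7+:6] type=28 & 0x3f = 0x1c; word=0x4e00
[0+:7] addr_hi=44 & 0x7f = 0x2c; word=0x4e2c
word = 0x4e2c → big-endian bytes:
  [0]=0x4e  [1]=0x2c

4e 2c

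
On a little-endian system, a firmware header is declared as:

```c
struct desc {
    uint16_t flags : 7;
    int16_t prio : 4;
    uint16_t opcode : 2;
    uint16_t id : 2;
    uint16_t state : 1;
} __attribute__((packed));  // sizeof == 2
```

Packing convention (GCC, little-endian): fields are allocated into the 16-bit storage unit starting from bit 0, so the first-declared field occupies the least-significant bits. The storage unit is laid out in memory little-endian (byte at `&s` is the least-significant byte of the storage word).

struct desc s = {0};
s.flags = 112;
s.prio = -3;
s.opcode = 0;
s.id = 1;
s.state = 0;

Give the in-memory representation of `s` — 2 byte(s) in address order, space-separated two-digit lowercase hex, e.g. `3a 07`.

f0 26

flags (7b) val=112 bits=0x70 at bit 0: 0x0070
prio (4b) val=-3 bits=0xd at bit 7: 0x06f0
opcode (2b) val=0 bits=0x0 at bit 11: 0x06f0
id (2b) val=1 bits=0x1 at bit 13: 0x26f0
state (1b) val=0 bits=0x0 at bit 15: 0x26f0
word = 0x26f0 → little-endian bytes:
  [0]=0xf0  [1]=0x26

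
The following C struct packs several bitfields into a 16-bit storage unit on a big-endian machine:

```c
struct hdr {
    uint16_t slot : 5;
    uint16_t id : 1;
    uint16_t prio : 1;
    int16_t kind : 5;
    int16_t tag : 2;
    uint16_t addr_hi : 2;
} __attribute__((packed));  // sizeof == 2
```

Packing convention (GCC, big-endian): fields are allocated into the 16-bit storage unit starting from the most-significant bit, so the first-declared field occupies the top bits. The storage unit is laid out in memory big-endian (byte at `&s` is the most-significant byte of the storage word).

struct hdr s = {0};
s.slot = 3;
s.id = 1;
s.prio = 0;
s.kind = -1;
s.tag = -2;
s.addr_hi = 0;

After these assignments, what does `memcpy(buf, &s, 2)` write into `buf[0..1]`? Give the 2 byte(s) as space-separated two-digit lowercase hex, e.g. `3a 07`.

1d f8

slot:5 = 3 → 0x3 << 11 → word 0x1800
id:1 = 1 → 0x1 << 10 → word 0x1c00
prio:1 = 0 → 0x0 << 9 → word 0x1c00
kind:5 = -1 → 0x1f << 4 → word 0x1df0
tag:2 = -2 → 0x2 << 2 → word 0x1df8
addr_hi:2 = 0 → 0x0 << 0 → word 0x1df8
word = 0x1df8 → big-endian bytes:
  [0]=0x1d  [1]=0xf8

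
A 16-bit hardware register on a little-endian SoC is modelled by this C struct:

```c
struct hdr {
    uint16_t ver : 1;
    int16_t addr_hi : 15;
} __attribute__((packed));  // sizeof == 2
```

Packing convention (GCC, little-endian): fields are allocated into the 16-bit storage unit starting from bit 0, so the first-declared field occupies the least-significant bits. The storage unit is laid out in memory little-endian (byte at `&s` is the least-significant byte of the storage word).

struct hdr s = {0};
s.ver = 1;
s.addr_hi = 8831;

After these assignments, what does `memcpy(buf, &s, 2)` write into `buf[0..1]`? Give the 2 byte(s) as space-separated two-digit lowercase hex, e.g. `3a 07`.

ver:1 = 1 → 0x1 << 0 → word 0x0001
addr_hi:15 = 8831 → 0x227f << 1 → word 0x44ff
word = 0x44ff → little-endian bytes:
  [0]=0xff  [1]=0x44

ff 44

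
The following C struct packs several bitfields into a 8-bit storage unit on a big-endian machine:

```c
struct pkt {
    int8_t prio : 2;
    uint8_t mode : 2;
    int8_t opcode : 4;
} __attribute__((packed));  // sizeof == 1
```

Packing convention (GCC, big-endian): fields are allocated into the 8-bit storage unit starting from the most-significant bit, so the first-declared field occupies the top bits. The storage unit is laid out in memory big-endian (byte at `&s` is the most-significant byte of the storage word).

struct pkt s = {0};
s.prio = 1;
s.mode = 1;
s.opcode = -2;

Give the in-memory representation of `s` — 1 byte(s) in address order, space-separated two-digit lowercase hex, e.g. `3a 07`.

prio:2 = 1 → 0x1 << 6 → word 0x40
mode:2 = 1 → 0x1 << 4 → word 0x50
opcode:4 = -2 → 0xe << 0 → word 0x5e
word = 0x5e → big-endian bytes:
  [0]=0x5e

5e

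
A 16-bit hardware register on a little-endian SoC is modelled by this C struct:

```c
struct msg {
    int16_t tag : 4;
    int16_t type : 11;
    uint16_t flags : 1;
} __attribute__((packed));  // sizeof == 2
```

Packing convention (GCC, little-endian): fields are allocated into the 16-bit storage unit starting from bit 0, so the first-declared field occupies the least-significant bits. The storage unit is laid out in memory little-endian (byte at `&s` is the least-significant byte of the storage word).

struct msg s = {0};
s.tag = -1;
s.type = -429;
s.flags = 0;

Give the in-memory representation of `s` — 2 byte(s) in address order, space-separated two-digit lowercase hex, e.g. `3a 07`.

3f 65

tag (4b) val=-1 bits=0xf at bit 0: 0x000f
type (11b) val=-429 bits=0x653 at bit 4: 0x653f
flags (1b) val=0 bits=0x0 at bit 15: 0x653f
word = 0x653f → little-endian bytes:
  [0]=0x3f  [1]=0x65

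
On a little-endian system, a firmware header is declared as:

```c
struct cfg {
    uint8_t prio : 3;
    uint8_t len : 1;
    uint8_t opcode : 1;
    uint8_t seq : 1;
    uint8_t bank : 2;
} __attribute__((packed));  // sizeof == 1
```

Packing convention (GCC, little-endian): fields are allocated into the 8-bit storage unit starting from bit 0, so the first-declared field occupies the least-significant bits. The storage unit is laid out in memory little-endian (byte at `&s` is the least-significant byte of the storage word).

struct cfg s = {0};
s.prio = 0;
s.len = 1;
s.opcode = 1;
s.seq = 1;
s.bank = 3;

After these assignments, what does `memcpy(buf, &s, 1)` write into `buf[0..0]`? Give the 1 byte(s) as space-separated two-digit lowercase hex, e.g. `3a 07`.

f8

[0+:3] prio=0 & 0x7 = 0x0; word=0x00
[3+:1] len=1 & 0x1 = 0x1; word=0x08
[4+:1] opcode=1 & 0x1 = 0x1; word=0x18
[5+:1] seq=1 & 0x1 = 0x1; word=0x38
[6+:2] bank=3 & 0x3 = 0x3; word=0xf8
word = 0xf8 → little-endian bytes:
  [0]=0xf8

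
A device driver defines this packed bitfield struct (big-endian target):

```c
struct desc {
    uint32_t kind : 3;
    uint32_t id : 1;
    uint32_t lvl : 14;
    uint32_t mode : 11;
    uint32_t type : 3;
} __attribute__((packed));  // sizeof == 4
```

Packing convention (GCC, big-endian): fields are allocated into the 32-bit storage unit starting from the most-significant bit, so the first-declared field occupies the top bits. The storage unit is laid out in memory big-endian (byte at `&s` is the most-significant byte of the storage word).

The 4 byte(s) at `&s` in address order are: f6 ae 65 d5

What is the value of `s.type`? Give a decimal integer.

5

[0]=0xf6 [1]=0xae [2]=0x65 [3]=0xd5 (big-endian) → word 0xf6ae65d5
kind [29+:3] = (word>>29) & 0x7 = 7
id [28+:1] = (word>>28) & 0x1 = 1
lvl [14+:14] = (word>>14) & 0x3fff = 6841
mode [3+:11] = (word>>3) & 0x7ff = 1210
type [0+:3] = (word>>0) & 0x7 = 5  ←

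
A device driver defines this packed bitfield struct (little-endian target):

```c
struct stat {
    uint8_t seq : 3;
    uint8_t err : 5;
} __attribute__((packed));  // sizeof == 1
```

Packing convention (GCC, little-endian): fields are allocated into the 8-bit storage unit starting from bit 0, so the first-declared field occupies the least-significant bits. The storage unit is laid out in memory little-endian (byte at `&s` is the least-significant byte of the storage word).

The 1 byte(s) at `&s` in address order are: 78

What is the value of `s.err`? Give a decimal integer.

15

[0]=0x78 (little-endian) → word 0x78
seq [0+:3] = (word>>0) & 0x7 = 0
err [3+:5] = (word>>3) & 0x1f = 15  ←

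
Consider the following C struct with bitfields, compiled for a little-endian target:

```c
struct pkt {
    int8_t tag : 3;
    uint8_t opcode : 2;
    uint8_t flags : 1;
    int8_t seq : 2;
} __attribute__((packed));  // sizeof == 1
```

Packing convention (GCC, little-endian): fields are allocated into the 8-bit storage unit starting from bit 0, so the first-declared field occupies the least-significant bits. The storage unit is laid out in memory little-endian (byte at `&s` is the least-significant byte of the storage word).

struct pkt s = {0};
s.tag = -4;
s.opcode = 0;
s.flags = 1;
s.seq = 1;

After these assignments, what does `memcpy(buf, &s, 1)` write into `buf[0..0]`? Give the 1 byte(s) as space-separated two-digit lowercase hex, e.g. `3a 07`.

64

tag (3b) val=-4 bits=0x4 at bit 0: 0x04
opcode (2b) val=0 bits=0x0 at bit 3: 0x04
flags (1b) val=1 bits=0x1 at bit 5: 0x24
seq (2b) val=1 bits=0x1 at bit 6: 0x64
word = 0x64 → little-endian bytes:
  [0]=0x64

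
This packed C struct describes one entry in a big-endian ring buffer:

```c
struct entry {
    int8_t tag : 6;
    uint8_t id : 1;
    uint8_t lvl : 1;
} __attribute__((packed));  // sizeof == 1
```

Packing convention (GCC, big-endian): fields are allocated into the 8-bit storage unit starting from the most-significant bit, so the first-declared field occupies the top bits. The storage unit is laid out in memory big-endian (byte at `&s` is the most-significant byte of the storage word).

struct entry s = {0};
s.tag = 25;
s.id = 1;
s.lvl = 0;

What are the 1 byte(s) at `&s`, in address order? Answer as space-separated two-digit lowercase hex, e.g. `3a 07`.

tag (6b) val=25 bits=0x19 at bit 2: 0x64
id (1b) val=1 bits=0x1 at bit 1: 0x66
lvl (1b) val=0 bits=0x0 at bit 0: 0x66
word = 0x66 → big-endian bytes:
  [0]=0x66

66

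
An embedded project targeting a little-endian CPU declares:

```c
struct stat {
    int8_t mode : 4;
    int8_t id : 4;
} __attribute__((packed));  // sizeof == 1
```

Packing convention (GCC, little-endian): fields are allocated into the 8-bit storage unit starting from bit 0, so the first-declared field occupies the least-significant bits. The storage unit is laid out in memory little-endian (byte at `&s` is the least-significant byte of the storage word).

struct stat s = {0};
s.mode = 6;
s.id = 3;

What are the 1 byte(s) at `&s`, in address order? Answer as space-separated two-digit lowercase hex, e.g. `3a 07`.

mode (4b) val=6 bits=0x6 at bit 0: 0x06
id (4b) val=3 bits=0x3 at bit 4: 0x36
word = 0x36 → little-endian bytes:
  [0]=0x36

36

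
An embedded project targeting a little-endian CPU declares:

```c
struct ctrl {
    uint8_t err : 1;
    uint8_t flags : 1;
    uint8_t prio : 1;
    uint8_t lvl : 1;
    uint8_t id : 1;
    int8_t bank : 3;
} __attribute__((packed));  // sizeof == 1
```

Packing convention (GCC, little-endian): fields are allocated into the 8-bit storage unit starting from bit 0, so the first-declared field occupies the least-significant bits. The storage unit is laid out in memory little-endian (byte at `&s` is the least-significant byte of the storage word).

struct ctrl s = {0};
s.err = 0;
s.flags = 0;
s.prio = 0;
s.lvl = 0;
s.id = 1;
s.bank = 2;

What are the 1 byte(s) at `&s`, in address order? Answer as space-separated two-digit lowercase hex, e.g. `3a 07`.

50

err:1 = 0 → 0x0 << 0 → word 0x00
flags:1 = 0 → 0x0 << 1 → word 0x00
prio:1 = 0 → 0x0 << 2 → word 0x00
lvl:1 = 0 → 0x0 << 3 → word 0x00
id:1 = 1 → 0x1 << 4 → word 0x10
bank:3 = 2 → 0x2 << 5 → word 0x50
word = 0x50 → little-endian bytes:
  [0]=0x50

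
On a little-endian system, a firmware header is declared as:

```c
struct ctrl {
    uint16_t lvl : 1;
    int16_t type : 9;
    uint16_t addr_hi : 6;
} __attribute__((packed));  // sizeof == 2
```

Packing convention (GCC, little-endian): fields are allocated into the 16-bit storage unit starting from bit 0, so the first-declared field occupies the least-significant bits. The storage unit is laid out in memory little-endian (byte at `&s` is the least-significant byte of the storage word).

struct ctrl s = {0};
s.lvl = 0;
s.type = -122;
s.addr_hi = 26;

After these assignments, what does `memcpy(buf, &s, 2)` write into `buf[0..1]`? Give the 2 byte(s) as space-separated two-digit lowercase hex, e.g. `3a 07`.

lvl (1b) val=0 bits=0x0 at bit 0: 0x0000
type (9b) val=-122 bits=0x186 at bit 1: 0x030c
addr_hi (6b) val=26 bits=0x1a at bit 10: 0x6b0c
word = 0x6b0c → little-endian bytes:
  [0]=0x0c  [1]=0x6b

0c 6b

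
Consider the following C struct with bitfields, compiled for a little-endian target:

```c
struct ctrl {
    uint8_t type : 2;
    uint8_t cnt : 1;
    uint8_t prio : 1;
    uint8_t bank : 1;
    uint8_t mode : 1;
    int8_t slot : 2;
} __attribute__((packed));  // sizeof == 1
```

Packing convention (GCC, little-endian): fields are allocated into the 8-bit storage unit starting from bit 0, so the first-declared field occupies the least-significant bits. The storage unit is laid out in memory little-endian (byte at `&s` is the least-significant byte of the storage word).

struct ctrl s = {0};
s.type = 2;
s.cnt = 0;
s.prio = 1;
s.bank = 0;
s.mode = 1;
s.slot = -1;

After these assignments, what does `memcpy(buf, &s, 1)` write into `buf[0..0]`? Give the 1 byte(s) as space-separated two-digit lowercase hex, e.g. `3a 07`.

ea

type:2 = 2 → 0x2 << 0 → word 0x02
cnt:1 = 0 → 0x0 << 2 → word 0x02
prio:1 = 1 → 0x1 << 3 → word 0x0a
bank:1 = 0 → 0x0 << 4 → word 0x0a
mode:1 = 1 → 0x1 << 5 → word 0x2a
slot:2 = -1 → 0x3 << 6 → word 0xea
word = 0xea → little-endian bytes:
  [0]=0xea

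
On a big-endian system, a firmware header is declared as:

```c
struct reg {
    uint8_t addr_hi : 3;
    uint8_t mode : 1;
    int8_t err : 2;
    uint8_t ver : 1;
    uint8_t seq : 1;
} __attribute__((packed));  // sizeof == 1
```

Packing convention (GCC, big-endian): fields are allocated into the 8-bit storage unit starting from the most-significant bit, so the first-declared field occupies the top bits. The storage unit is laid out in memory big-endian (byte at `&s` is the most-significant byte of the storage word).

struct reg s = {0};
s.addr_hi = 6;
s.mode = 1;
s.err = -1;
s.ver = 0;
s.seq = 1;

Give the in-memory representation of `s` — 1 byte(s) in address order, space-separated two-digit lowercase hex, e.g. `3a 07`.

dd

addr_hi (3b) val=6 bits=0x6 at bit 5: 0xc0
mode (1b) val=1 bits=0x1 at bit 4: 0xd0
err (2b) val=-1 bits=0x3 at bit 2: 0xdc
ver (1b) val=0 bits=0x0 at bit 1: 0xdc
seq (1b) val=1 bits=0x1 at bit 0: 0xdd
word = 0xdd → big-endian bytes:
  [0]=0xdd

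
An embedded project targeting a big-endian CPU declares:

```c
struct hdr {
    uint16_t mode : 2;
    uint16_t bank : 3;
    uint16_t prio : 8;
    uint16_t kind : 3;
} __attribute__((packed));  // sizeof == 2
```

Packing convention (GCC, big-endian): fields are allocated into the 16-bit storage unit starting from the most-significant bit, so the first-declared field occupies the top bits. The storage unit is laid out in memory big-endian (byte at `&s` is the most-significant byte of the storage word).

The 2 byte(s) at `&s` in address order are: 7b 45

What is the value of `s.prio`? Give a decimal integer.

[0]=0x7b [1]=0x45 (big-endian) → word 0x7b45
mode:2 @ bit 14 → (0x7b45>>14)&0x3 = 0x1
bank:3 @ bit 11 → (0x7b45>>11)&0x7 = 0x7
prio:8 @ bit 3 → (0x7b45>>3)&0xff = 0x68  ←
kind:3 @ bit 0 → (0x7b45>>0)&0x7 = 0x5

104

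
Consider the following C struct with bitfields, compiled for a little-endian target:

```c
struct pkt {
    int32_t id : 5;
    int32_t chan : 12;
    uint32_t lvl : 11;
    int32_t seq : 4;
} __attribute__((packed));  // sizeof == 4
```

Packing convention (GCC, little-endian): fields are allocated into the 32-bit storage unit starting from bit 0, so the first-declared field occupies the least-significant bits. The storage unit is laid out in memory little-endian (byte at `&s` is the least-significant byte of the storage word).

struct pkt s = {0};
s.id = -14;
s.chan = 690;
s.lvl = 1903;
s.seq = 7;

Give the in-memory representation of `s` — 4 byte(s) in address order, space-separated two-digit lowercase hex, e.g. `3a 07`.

52 56 de 7e

id (5b) val=-14 bits=0x12 at bit 0: 0x00000012
chan (12b) val=690 bits=0x2b2 at bit 5: 0x00005652
lvl (11b) val=1903 bits=0x76f at bit 17: 0x0ede5652
seq (4b) val=7 bits=0x7 at bit 28: 0x7ede5652
word = 0x7ede5652 → little-endian bytes:
  [0]=0x52  [1]=0x56  [2]=0xde  [3]=0x7e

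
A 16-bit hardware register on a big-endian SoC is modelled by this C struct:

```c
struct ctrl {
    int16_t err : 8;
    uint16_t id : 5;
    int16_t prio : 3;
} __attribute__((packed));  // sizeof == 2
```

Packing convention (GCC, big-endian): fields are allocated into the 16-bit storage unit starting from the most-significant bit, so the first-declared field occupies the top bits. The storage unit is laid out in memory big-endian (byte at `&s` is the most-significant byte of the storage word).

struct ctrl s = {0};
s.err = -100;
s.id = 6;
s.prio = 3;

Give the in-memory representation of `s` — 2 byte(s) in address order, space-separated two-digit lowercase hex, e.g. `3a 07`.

9c 33

err:8 = -100 → 0x9c << 8 → word 0x9c00
id:5 = 6 → 0x6 << 3 → word 0x9c30
prio:3 = 3 → 0x3 << 0 → word 0x9c33
word = 0x9c33 → big-endian bytes:
  [0]=0x9c  [1]=0x33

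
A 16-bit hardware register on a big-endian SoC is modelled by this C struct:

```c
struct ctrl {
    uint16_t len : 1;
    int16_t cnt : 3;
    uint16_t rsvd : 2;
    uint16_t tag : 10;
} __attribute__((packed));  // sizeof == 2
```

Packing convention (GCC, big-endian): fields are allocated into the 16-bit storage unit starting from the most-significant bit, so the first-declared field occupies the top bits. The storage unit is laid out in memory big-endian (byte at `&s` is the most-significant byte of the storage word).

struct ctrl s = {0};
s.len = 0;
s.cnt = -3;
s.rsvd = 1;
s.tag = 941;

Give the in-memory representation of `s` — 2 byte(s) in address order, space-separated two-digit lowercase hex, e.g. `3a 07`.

len (1b) val=0 bits=0x0 at bit 15: 0x0000
cnt (3b) val=-3 bits=0x5 at bit 12: 0x5000
rsvd (2b) val=1 bits=0x1 at bit 10: 0x5400
tag (10b) val=941 bits=0x3ad at bit 0: 0x57ad
word = 0x57ad → big-endian bytes:
  [0]=0x57  [1]=0xad

57 ad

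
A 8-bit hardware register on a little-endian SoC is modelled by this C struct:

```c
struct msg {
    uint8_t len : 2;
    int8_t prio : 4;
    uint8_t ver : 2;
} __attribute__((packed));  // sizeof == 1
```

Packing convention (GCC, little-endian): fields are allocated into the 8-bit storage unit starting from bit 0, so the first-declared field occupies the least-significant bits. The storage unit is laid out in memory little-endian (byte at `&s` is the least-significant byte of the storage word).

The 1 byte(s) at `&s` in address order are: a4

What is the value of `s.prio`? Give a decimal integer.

[0]=0xa4 (little-endian) → word 0xa4
len:2 @ bit 0 → (0xa4>>0)&0x3 = 0x0
prio:4 @ bit 2 → (0xa4>>2)&0xf = 0x9  ←
ver:2 @ bit 6 → (0xa4>>6)&0x3 = 0x2
prio signed 4b, MSB=1: 9 - 16 = -7

-7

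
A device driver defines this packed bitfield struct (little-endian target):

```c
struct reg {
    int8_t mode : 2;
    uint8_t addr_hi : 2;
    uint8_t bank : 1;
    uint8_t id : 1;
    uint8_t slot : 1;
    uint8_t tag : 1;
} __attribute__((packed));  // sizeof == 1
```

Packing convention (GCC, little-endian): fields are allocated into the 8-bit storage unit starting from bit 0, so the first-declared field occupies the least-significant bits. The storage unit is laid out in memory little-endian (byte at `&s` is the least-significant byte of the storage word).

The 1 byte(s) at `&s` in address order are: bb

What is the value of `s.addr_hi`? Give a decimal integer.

[0]=0xbb (little-endian) → word 0xbb
mode:2 @ bit 0 → (0xbb>>0)&0x3 = 0x3
addr_hi:2 @ bit 2 → (0xbb>>2)&0x3 = 0x2  ←
bank:1 @ bit 4 → (0xbb>>4)&0x1 = 0x1
id:1 @ bit 5 → (0xbb>>5)&0x1 = 0x1
slot:1 @ bit 6 → (0xbb>>6)&0x1 = 0x0
tag:1 @ bit 7 → (0xbb>>7)&0x1 = 0x1

2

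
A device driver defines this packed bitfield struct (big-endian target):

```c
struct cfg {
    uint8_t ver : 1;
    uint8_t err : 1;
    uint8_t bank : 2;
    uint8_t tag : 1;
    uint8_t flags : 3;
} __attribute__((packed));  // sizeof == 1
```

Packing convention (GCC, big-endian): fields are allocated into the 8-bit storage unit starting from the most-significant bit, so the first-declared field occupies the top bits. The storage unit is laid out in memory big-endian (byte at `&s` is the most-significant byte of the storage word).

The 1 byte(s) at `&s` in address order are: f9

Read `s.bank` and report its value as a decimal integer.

[0]=0xf9 (big-endian) → word 0xf9
ver [7+:1] = (word>>7) & 0x1 = 1
err [6+:1] = (word>>6) & 0x1 = 1
bank [4+:2] = (word>>4) & 0x3 = 3  ←
tag [3+:1] = (word>>3) & 0x1 = 1
flags [0+:3] = (word>>0) & 0x7 = 1

3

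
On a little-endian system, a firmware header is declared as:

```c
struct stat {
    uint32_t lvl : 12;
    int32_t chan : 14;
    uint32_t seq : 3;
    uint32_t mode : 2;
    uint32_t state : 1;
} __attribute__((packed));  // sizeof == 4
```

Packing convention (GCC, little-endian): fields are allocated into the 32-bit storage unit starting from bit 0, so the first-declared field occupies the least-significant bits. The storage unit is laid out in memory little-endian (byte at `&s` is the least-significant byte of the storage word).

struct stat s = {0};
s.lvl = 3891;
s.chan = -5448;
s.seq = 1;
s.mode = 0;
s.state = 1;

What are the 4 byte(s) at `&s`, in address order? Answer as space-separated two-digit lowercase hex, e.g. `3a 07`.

lvl:12 = 3891 → 0xf33 << 0 → word 0x00000f33
chan:14 = -5448 → 0x2ab8 << 12 → word 0x02ab8f33
seq:3 = 1 → 0x1 << 26 → word 0x06ab8f33
mode:2 = 0 → 0x0 << 29 → word 0x06ab8f33
state:1 = 1 → 0x1 << 31 → word 0x86ab8f33
word = 0x86ab8f33 → little-endian bytes:
  [0]=0x33  [1]=0x8f  [2]=0xab  [3]=0x86

33 8f ab 86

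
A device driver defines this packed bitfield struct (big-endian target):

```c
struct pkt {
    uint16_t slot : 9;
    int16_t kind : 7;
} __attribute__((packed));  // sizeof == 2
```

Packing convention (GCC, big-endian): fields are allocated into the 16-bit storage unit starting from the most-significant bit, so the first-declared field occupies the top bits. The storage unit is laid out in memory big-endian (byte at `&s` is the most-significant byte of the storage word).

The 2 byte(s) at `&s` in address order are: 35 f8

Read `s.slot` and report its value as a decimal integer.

107

[0]=0x35 [1]=0xf8 (big-endian) → word 0x35f8
slot [7+:9] = (word>>7) & 0x1ff = 107  ←
kind [0+:7] = (word>>0) & 0x7f = 120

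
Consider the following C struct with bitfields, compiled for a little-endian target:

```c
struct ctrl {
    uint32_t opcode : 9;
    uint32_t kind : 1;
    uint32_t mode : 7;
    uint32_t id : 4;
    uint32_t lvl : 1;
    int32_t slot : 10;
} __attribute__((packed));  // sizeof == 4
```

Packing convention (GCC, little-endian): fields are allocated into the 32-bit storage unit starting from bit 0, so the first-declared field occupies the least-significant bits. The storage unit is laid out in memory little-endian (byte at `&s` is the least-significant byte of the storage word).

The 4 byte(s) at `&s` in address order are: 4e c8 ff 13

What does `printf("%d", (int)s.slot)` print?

79

[0]=0x4e [1]=0xc8 [2]=0xff [3]=0x13 (little-endian) → word 0x13ffc84e
opcode [0+:9] = (word>>0) & 0x1ff = 78
kind [9+:1] = (word>>9) & 0x1 = 0
mode [10+:7] = (word>>10) & 0x7f = 114
id [17+:4] = (word>>17) & 0xf = 15
lvl [21+:1] = (word>>21) & 0x1 = 1
slot [22+:10] = (word>>22) & 0x3ff = 79  ←
slot signed 10b, MSB=0: value = 79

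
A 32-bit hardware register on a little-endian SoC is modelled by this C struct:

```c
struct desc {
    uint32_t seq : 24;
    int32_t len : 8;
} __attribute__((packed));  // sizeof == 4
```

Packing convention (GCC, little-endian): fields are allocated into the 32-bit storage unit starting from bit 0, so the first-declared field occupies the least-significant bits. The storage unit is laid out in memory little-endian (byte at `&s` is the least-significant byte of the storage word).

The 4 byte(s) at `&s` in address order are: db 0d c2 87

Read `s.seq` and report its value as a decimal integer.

[0]=0xdb [1]=0x0d [2]=0xc2 [3]=0x87 (little-endian) → word 0x87c20ddb
seq [0+:24] = (word>>0) & 0xffffff = 12717531  ←
len [24+:8] = (word>>24) & 0xff = 135

12717531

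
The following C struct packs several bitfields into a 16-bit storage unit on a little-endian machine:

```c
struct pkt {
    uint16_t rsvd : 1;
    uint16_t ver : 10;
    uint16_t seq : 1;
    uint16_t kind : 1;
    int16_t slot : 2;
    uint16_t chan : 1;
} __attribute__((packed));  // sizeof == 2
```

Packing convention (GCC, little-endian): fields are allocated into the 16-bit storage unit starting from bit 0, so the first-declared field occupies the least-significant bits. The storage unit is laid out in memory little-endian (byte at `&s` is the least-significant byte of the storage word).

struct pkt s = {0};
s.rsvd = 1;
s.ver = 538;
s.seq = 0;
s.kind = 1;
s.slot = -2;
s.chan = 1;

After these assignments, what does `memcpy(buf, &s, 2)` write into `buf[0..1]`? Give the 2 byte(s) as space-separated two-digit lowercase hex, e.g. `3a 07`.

35 d4

rsvd:1 = 1 → 0x1 << 0 → word 0x0001
ver:10 = 538 → 0x21a << 1 → word 0x0435
seq:1 = 0 → 0x0 << 11 → word 0x0435
kind:1 = 1 → 0x1 << 12 → word 0x1435
slot:2 = -2 → 0x2 << 13 → word 0x5435
chan:1 = 1 → 0x1 << 15 → word 0xd435
word = 0xd435 → little-endian bytes:
  [0]=0x35  [1]=0xd4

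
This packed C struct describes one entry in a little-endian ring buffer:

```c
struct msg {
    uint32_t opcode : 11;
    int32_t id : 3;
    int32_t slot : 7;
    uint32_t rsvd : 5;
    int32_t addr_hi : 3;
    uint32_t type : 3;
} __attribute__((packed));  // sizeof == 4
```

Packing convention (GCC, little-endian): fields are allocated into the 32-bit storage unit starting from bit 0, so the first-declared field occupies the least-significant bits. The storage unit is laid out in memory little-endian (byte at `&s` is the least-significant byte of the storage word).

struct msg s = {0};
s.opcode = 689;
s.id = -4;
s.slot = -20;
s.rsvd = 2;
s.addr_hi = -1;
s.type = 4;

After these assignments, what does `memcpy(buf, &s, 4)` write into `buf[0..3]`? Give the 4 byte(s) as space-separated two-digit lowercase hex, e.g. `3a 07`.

b1 22 5b 9c

opcode (11b) val=689 bits=0x2b1 at bit 0: 0x000002b1
id (3b) val=-4 bits=0x4 at bit 11: 0x000022b1
slot (7b) val=-20 bits=0x6c at bit 14: 0x001b22b1
rsvd (5b) val=2 bits=0x2 at bit 21: 0x005b22b1
addr_hi (3b) val=-1 bits=0x7 at bit 26: 0x1c5b22b1
type (3b) val=4 bits=0x4 at bit 29: 0x9c5b22b1
word = 0x9c5b22b1 → little-endian bytes:
  [0]=0xb1  [1]=0x22  [2]=0x5b  [3]=0x9c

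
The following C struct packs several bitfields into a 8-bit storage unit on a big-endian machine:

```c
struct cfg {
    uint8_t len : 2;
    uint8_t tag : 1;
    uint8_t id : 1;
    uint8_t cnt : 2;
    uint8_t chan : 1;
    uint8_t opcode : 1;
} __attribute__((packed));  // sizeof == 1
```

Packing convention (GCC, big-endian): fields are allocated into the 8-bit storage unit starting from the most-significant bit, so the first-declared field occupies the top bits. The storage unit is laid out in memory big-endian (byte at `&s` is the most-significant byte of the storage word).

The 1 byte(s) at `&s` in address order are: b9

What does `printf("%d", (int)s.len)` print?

[0]=0xb9 (big-endian) → word 0xb9
len [6+:2] = (word>>6) & 0x3 = 2  ←
tag [5+:1] = (word>>5) & 0x1 = 1
id [4+:1] = (word>>4) & 0x1 = 1
cnt [2+:2] = (word>>2) & 0x3 = 2
chan [1+:1] = (word>>1) & 0x1 = 0
opcode [0+:1] = (word>>0) & 0x1 = 1

2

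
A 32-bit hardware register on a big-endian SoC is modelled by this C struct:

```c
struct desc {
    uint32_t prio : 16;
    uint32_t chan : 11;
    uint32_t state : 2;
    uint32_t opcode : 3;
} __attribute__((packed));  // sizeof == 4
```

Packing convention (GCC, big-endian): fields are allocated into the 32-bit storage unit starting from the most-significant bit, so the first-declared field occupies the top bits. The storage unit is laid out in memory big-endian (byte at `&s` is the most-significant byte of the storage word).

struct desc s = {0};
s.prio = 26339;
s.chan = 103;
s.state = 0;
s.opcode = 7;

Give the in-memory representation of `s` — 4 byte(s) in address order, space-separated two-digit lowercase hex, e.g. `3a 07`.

66 e3 0c e7

prio:16 = 26339 → 0x66e3 << 16 → word 0x66e30000
chan:11 = 103 → 0x67 << 5 → word 0x66e30ce0
state:2 = 0 → 0x0 << 3 → word 0x66e30ce0
opcode:3 = 7 → 0x7 << 0 → word 0x66e30ce7
word = 0x66e30ce7 → big-endian bytes:
  [0]=0x66  [1]=0xe3  [2]=0x0c  [3]=0xe7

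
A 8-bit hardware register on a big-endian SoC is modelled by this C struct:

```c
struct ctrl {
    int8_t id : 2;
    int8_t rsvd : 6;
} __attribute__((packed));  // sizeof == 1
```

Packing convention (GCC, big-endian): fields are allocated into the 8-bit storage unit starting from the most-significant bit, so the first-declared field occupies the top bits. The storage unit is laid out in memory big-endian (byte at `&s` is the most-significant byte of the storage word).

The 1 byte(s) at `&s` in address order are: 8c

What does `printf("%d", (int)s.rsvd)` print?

12

[0]=0x8c (big-endian) → word 0x8c
id:2 @ bit 6 → (0x8c>>6)&0x3 = 0x2
rsvd:6 @ bit 0 → (0x8c>>0)&0x3f = 0xc  ←
rsvd signed 6b, MSB=0: value = 12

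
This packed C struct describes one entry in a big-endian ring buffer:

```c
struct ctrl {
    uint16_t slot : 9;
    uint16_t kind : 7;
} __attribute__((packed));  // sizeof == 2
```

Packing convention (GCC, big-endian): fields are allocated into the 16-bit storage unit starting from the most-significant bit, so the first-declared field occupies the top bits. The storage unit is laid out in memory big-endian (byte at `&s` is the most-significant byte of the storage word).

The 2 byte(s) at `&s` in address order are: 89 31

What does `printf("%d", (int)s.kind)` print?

[0]=0x89 [1]=0x31 (big-endian) → word 0x8931
slot:9 @ bit 7 → (0x8931>>7)&0x1ff = 0x112
kind:7 @ bit 0 → (0x8931>>0)&0x7f = 0x31  ←

49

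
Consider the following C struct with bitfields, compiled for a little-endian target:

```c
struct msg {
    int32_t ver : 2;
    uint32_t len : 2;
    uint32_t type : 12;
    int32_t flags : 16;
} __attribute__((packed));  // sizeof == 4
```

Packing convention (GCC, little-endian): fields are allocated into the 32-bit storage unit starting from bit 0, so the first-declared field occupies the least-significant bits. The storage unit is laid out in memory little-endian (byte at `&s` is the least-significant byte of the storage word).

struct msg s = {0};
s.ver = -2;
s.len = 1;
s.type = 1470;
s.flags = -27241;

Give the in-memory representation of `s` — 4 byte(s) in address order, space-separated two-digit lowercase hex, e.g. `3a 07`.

[0+:2] ver=-2 & 0x3 = 0x2; word=0x00000002
[2+:2] len=1 & 0x3 = 0x1; word=0x00000006
[4+:12] type=1470 & 0xfff = 0x5be; word=0x00005be6
[16+:16] flags=-27241 & 0xffff = 0x9597; word=0x95975be6
word = 0x95975be6 → little-endian bytes:
  [0]=0xe6  [1]=0x5b  [2]=0x97  [3]=0x95

e6 5b 97 95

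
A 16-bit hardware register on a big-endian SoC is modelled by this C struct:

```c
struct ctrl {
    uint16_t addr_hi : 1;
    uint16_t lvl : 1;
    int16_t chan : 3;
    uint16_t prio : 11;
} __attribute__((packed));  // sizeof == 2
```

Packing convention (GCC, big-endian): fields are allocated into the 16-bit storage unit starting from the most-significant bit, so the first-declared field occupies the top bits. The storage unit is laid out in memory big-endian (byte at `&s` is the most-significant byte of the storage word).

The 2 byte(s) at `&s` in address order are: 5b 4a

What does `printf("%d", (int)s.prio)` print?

842

[0]=0x5b [1]=0x4a (big-endian) → word 0x5b4a
addr_hi [15+:1] = (word>>15) & 0x1 = 0
lvl [14+:1] = (word>>14) & 0x1 = 1
chan [11+:3] = (word>>11) & 0x7 = 3
prio [0+:11] = (word>>0) & 0x7ff = 842  ←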